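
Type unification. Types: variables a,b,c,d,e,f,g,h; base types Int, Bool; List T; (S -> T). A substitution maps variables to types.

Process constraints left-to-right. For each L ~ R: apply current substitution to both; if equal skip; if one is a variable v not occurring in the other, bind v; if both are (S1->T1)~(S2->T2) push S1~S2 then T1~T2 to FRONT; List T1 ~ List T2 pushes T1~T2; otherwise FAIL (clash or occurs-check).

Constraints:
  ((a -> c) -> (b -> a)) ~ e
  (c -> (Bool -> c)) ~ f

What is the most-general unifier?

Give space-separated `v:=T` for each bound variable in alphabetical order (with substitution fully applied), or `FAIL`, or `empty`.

step 1: unify ((a -> c) -> (b -> a)) ~ e  [subst: {-} | 1 pending]
  bind e := ((a -> c) -> (b -> a))
step 2: unify (c -> (Bool -> c)) ~ f  [subst: {e:=((a -> c) -> (b -> a))} | 0 pending]
  bind f := (c -> (Bool -> c))

Answer: e:=((a -> c) -> (b -> a)) f:=(c -> (Bool -> c))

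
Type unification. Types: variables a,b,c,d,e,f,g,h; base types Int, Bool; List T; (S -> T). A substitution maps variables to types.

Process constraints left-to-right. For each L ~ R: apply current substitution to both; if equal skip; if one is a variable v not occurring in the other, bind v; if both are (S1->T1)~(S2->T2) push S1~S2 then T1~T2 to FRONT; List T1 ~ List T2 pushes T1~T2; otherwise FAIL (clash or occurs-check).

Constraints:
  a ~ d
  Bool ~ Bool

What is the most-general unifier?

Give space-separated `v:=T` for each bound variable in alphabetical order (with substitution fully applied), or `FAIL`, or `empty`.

Answer: a:=d

Derivation:
step 1: unify a ~ d  [subst: {-} | 1 pending]
  bind a := d
step 2: unify Bool ~ Bool  [subst: {a:=d} | 0 pending]
  -> identical, skip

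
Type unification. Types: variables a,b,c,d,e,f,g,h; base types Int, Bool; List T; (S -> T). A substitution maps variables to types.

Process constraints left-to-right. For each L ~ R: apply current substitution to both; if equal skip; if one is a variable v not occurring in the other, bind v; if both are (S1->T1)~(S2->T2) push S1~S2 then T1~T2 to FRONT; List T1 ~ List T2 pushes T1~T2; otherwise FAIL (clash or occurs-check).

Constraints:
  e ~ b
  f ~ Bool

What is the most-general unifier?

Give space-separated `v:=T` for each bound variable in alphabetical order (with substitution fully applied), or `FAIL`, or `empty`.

Answer: e:=b f:=Bool

Derivation:
step 1: unify e ~ b  [subst: {-} | 1 pending]
  bind e := b
step 2: unify f ~ Bool  [subst: {e:=b} | 0 pending]
  bind f := Bool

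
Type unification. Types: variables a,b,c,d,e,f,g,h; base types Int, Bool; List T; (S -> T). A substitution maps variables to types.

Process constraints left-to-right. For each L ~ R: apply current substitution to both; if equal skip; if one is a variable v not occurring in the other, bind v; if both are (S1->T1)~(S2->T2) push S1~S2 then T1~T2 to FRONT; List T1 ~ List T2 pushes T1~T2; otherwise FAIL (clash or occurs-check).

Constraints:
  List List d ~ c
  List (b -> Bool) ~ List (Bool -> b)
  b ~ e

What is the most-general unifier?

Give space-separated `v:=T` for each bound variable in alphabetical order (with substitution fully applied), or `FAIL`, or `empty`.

Answer: b:=Bool c:=List List d e:=Bool

Derivation:
step 1: unify List List d ~ c  [subst: {-} | 2 pending]
  bind c := List List d
step 2: unify List (b -> Bool) ~ List (Bool -> b)  [subst: {c:=List List d} | 1 pending]
  -> decompose List: push (b -> Bool)~(Bool -> b)
step 3: unify (b -> Bool) ~ (Bool -> b)  [subst: {c:=List List d} | 1 pending]
  -> decompose arrow: push b~Bool, Bool~b
step 4: unify b ~ Bool  [subst: {c:=List List d} | 2 pending]
  bind b := Bool
step 5: unify Bool ~ Bool  [subst: {c:=List List d, b:=Bool} | 1 pending]
  -> identical, skip
step 6: unify Bool ~ e  [subst: {c:=List List d, b:=Bool} | 0 pending]
  bind e := Bool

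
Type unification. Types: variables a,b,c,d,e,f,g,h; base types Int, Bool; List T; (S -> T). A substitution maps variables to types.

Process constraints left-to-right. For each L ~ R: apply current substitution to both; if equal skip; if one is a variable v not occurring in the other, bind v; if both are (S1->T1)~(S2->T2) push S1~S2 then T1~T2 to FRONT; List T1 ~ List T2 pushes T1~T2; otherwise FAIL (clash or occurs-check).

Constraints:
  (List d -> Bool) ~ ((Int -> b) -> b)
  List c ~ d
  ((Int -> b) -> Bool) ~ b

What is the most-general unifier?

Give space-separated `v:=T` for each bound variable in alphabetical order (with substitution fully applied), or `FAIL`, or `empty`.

step 1: unify (List d -> Bool) ~ ((Int -> b) -> b)  [subst: {-} | 2 pending]
  -> decompose arrow: push List d~(Int -> b), Bool~b
step 2: unify List d ~ (Int -> b)  [subst: {-} | 3 pending]
  clash: List d vs (Int -> b)

Answer: FAIL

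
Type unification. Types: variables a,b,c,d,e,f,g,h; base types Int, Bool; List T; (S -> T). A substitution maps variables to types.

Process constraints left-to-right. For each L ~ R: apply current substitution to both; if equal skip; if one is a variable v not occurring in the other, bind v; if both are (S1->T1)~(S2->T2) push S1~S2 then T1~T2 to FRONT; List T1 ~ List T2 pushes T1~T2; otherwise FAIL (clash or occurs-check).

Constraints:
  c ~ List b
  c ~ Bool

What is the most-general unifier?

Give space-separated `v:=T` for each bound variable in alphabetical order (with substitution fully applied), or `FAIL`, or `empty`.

step 1: unify c ~ List b  [subst: {-} | 1 pending]
  bind c := List b
step 2: unify List b ~ Bool  [subst: {c:=List b} | 0 pending]
  clash: List b vs Bool

Answer: FAIL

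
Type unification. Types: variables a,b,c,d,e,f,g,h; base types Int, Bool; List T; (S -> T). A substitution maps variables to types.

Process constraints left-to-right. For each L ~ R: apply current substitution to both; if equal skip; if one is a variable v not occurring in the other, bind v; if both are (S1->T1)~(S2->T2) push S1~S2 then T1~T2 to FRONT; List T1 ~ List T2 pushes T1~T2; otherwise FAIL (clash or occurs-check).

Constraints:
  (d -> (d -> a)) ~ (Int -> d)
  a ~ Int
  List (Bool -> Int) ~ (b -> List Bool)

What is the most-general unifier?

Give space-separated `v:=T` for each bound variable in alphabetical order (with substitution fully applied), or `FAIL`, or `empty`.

Answer: FAIL

Derivation:
step 1: unify (d -> (d -> a)) ~ (Int -> d)  [subst: {-} | 2 pending]
  -> decompose arrow: push d~Int, (d -> a)~d
step 2: unify d ~ Int  [subst: {-} | 3 pending]
  bind d := Int
step 3: unify (Int -> a) ~ Int  [subst: {d:=Int} | 2 pending]
  clash: (Int -> a) vs Int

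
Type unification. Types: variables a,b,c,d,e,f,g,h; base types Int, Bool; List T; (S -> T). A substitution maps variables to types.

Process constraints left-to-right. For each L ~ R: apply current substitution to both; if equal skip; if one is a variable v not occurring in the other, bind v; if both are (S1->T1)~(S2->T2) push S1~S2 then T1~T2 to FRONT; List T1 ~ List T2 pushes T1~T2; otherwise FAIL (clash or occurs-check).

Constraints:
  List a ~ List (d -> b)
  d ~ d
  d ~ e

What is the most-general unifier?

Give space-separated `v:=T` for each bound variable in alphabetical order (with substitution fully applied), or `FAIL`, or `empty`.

step 1: unify List a ~ List (d -> b)  [subst: {-} | 2 pending]
  -> decompose List: push a~(d -> b)
step 2: unify a ~ (d -> b)  [subst: {-} | 2 pending]
  bind a := (d -> b)
step 3: unify d ~ d  [subst: {a:=(d -> b)} | 1 pending]
  -> identical, skip
step 4: unify d ~ e  [subst: {a:=(d -> b)} | 0 pending]
  bind d := e

Answer: a:=(e -> b) d:=e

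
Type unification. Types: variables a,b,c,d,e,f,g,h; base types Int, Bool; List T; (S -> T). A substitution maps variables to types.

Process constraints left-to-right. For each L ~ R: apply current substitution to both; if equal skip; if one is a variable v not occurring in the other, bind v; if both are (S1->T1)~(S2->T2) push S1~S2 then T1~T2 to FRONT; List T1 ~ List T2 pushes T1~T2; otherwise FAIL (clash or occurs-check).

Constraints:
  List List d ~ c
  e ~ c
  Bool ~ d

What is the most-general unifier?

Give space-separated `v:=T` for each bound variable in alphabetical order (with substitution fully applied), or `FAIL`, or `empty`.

step 1: unify List List d ~ c  [subst: {-} | 2 pending]
  bind c := List List d
step 2: unify e ~ List List d  [subst: {c:=List List d} | 1 pending]
  bind e := List List d
step 3: unify Bool ~ d  [subst: {c:=List List d, e:=List List d} | 0 pending]
  bind d := Bool

Answer: c:=List List Bool d:=Bool e:=List List Bool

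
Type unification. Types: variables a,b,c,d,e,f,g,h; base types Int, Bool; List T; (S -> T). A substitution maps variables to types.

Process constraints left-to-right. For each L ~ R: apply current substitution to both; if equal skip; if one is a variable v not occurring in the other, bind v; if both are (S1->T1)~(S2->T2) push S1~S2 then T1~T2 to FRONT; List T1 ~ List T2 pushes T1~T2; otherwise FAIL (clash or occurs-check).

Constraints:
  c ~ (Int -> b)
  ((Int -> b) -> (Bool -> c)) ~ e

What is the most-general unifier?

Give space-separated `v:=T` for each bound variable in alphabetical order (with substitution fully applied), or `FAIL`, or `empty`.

step 1: unify c ~ (Int -> b)  [subst: {-} | 1 pending]
  bind c := (Int -> b)
step 2: unify ((Int -> b) -> (Bool -> (Int -> b))) ~ e  [subst: {c:=(Int -> b)} | 0 pending]
  bind e := ((Int -> b) -> (Bool -> (Int -> b)))

Answer: c:=(Int -> b) e:=((Int -> b) -> (Bool -> (Int -> b)))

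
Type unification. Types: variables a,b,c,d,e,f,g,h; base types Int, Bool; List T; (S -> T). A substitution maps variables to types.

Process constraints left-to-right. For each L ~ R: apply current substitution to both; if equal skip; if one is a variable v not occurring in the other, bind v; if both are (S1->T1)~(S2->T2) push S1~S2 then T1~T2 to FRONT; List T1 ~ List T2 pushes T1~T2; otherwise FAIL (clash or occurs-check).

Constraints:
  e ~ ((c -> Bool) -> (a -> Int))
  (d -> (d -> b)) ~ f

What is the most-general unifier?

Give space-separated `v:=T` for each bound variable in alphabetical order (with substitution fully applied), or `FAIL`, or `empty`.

Answer: e:=((c -> Bool) -> (a -> Int)) f:=(d -> (d -> b))

Derivation:
step 1: unify e ~ ((c -> Bool) -> (a -> Int))  [subst: {-} | 1 pending]
  bind e := ((c -> Bool) -> (a -> Int))
step 2: unify (d -> (d -> b)) ~ f  [subst: {e:=((c -> Bool) -> (a -> Int))} | 0 pending]
  bind f := (d -> (d -> b))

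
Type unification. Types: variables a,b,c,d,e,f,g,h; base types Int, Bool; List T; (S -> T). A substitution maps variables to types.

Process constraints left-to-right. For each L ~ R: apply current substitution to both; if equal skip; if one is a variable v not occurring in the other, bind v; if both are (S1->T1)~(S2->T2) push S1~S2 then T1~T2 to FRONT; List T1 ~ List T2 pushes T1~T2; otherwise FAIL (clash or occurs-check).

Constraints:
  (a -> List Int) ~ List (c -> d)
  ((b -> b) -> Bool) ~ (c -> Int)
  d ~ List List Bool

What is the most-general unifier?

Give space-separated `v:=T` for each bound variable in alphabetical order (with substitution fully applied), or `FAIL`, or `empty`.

step 1: unify (a -> List Int) ~ List (c -> d)  [subst: {-} | 2 pending]
  clash: (a -> List Int) vs List (c -> d)

Answer: FAIL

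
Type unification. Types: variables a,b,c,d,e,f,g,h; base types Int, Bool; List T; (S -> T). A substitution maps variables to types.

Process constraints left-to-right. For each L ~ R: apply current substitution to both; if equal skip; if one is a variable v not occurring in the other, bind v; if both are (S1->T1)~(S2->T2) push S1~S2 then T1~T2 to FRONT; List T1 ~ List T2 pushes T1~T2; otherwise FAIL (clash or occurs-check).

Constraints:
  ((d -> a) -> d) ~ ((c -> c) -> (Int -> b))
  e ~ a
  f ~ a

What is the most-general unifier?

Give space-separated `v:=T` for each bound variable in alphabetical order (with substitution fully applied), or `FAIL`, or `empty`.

Answer: a:=(Int -> b) c:=(Int -> b) d:=(Int -> b) e:=(Int -> b) f:=(Int -> b)

Derivation:
step 1: unify ((d -> a) -> d) ~ ((c -> c) -> (Int -> b))  [subst: {-} | 2 pending]
  -> decompose arrow: push (d -> a)~(c -> c), d~(Int -> b)
step 2: unify (d -> a) ~ (c -> c)  [subst: {-} | 3 pending]
  -> decompose arrow: push d~c, a~c
step 3: unify d ~ c  [subst: {-} | 4 pending]
  bind d := c
step 4: unify a ~ c  [subst: {d:=c} | 3 pending]
  bind a := c
step 5: unify c ~ (Int -> b)  [subst: {d:=c, a:=c} | 2 pending]
  bind c := (Int -> b)
step 6: unify e ~ (Int -> b)  [subst: {d:=c, a:=c, c:=(Int -> b)} | 1 pending]
  bind e := (Int -> b)
step 7: unify f ~ (Int -> b)  [subst: {d:=c, a:=c, c:=(Int -> b), e:=(Int -> b)} | 0 pending]
  bind f := (Int -> b)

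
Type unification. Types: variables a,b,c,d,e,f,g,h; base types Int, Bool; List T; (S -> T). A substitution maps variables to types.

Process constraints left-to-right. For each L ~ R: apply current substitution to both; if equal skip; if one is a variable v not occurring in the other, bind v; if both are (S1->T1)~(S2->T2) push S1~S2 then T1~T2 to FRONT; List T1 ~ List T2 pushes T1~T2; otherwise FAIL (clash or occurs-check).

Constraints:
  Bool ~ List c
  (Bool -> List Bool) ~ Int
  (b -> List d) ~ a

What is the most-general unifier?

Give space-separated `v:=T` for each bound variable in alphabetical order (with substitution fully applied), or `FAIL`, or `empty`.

Answer: FAIL

Derivation:
step 1: unify Bool ~ List c  [subst: {-} | 2 pending]
  clash: Bool vs List c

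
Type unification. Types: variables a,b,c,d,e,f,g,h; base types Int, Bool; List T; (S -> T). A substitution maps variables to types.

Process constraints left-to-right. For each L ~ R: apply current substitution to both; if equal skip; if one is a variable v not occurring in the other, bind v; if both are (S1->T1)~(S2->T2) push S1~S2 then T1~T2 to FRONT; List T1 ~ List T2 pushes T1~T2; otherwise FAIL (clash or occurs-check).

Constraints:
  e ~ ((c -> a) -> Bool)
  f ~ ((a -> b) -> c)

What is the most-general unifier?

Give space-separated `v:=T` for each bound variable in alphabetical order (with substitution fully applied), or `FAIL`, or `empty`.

step 1: unify e ~ ((c -> a) -> Bool)  [subst: {-} | 1 pending]
  bind e := ((c -> a) -> Bool)
step 2: unify f ~ ((a -> b) -> c)  [subst: {e:=((c -> a) -> Bool)} | 0 pending]
  bind f := ((a -> b) -> c)

Answer: e:=((c -> a) -> Bool) f:=((a -> b) -> c)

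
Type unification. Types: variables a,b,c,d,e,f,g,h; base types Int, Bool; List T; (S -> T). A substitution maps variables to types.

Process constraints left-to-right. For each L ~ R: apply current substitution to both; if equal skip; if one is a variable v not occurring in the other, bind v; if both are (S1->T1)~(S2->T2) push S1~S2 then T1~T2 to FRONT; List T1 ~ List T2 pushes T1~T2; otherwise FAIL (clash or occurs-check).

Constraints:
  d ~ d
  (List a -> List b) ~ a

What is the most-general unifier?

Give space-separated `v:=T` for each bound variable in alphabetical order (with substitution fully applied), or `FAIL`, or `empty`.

step 1: unify d ~ d  [subst: {-} | 1 pending]
  -> identical, skip
step 2: unify (List a -> List b) ~ a  [subst: {-} | 0 pending]
  occurs-check fail

Answer: FAIL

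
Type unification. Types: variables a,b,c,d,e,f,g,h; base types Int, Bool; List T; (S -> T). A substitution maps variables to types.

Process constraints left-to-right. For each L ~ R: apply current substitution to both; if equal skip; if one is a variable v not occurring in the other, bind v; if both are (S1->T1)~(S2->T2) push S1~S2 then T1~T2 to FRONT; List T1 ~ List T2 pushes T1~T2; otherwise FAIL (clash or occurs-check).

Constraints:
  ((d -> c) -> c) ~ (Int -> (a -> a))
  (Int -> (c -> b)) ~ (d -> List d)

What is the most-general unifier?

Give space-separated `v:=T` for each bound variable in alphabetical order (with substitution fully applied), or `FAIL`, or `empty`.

step 1: unify ((d -> c) -> c) ~ (Int -> (a -> a))  [subst: {-} | 1 pending]
  -> decompose arrow: push (d -> c)~Int, c~(a -> a)
step 2: unify (d -> c) ~ Int  [subst: {-} | 2 pending]
  clash: (d -> c) vs Int

Answer: FAIL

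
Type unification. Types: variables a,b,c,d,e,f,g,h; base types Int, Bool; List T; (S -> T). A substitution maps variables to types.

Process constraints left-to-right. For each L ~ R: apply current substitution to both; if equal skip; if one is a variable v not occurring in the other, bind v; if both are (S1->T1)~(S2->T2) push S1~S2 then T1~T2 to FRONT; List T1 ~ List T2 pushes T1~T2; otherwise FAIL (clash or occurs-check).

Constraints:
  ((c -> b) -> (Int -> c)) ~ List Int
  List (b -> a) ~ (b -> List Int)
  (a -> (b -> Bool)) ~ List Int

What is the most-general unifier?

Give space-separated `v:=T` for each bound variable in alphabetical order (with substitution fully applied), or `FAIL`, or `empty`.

Answer: FAIL

Derivation:
step 1: unify ((c -> b) -> (Int -> c)) ~ List Int  [subst: {-} | 2 pending]
  clash: ((c -> b) -> (Int -> c)) vs List Int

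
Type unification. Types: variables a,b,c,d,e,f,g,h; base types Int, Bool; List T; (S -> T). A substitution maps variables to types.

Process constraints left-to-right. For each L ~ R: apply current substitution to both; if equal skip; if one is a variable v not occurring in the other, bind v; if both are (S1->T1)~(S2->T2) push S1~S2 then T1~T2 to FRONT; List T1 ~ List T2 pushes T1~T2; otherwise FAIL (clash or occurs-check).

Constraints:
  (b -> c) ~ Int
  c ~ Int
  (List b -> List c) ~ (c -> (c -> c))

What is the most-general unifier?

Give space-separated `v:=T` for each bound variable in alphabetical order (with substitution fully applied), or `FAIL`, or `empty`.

Answer: FAIL

Derivation:
step 1: unify (b -> c) ~ Int  [subst: {-} | 2 pending]
  clash: (b -> c) vs Int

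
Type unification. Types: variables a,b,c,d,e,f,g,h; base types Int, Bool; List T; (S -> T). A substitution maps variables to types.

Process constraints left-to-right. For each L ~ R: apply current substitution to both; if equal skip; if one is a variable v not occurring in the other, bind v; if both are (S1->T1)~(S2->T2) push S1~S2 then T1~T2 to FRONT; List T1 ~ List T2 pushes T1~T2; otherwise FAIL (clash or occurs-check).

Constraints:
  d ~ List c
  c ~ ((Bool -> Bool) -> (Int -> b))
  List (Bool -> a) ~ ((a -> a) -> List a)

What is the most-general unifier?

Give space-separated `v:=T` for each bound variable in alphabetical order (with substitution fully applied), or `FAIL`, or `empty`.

step 1: unify d ~ List c  [subst: {-} | 2 pending]
  bind d := List c
step 2: unify c ~ ((Bool -> Bool) -> (Int -> b))  [subst: {d:=List c} | 1 pending]
  bind c := ((Bool -> Bool) -> (Int -> b))
step 3: unify List (Bool -> a) ~ ((a -> a) -> List a)  [subst: {d:=List c, c:=((Bool -> Bool) -> (Int -> b))} | 0 pending]
  clash: List (Bool -> a) vs ((a -> a) -> List a)

Answer: FAIL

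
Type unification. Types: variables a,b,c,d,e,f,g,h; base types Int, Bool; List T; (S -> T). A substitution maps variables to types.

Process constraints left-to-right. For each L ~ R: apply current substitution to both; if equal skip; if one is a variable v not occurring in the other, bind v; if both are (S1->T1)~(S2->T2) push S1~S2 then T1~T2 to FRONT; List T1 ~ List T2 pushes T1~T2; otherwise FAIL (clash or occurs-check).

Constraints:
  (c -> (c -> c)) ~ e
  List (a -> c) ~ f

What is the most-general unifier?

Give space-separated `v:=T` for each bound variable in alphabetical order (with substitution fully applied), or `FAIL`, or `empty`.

Answer: e:=(c -> (c -> c)) f:=List (a -> c)

Derivation:
step 1: unify (c -> (c -> c)) ~ e  [subst: {-} | 1 pending]
  bind e := (c -> (c -> c))
step 2: unify List (a -> c) ~ f  [subst: {e:=(c -> (c -> c))} | 0 pending]
  bind f := List (a -> c)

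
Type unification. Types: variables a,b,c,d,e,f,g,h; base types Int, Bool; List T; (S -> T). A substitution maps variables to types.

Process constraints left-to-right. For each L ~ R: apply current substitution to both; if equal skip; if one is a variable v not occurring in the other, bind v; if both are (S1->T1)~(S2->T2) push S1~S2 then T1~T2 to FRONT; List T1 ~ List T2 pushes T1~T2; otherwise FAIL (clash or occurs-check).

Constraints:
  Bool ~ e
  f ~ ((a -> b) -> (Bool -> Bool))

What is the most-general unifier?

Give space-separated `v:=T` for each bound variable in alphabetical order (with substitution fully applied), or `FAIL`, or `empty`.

step 1: unify Bool ~ e  [subst: {-} | 1 pending]
  bind e := Bool
step 2: unify f ~ ((a -> b) -> (Bool -> Bool))  [subst: {e:=Bool} | 0 pending]
  bind f := ((a -> b) -> (Bool -> Bool))

Answer: e:=Bool f:=((a -> b) -> (Bool -> Bool))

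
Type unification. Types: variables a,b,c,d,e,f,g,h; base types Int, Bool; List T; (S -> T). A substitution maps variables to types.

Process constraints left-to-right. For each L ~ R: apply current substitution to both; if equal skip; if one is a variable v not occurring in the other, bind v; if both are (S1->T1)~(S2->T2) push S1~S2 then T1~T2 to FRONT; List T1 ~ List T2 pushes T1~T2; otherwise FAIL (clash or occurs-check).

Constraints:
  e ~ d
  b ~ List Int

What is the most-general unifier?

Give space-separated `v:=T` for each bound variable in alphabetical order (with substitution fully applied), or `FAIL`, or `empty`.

step 1: unify e ~ d  [subst: {-} | 1 pending]
  bind e := d
step 2: unify b ~ List Int  [subst: {e:=d} | 0 pending]
  bind b := List Int

Answer: b:=List Int e:=d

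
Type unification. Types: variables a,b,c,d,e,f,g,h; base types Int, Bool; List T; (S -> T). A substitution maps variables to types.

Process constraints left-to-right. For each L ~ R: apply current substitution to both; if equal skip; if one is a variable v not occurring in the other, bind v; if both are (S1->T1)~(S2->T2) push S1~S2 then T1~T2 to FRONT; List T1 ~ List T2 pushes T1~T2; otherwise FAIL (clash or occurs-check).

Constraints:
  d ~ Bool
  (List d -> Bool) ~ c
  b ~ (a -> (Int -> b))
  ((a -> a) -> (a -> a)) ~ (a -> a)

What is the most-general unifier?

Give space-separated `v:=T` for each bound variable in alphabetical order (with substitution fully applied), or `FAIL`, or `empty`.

Answer: FAIL

Derivation:
step 1: unify d ~ Bool  [subst: {-} | 3 pending]
  bind d := Bool
step 2: unify (List Bool -> Bool) ~ c  [subst: {d:=Bool} | 2 pending]
  bind c := (List Bool -> Bool)
step 3: unify b ~ (a -> (Int -> b))  [subst: {d:=Bool, c:=(List Bool -> Bool)} | 1 pending]
  occurs-check fail: b in (a -> (Int -> b))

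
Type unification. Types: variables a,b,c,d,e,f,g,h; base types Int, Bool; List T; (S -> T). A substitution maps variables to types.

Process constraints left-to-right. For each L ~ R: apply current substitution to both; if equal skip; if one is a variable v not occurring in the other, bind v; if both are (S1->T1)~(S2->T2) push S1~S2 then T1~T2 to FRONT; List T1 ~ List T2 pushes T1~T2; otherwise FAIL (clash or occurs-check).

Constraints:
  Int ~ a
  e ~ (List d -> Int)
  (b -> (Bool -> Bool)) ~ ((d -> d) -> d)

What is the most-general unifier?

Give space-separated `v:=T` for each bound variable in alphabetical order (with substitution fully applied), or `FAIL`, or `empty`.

Answer: a:=Int b:=((Bool -> Bool) -> (Bool -> Bool)) d:=(Bool -> Bool) e:=(List (Bool -> Bool) -> Int)

Derivation:
step 1: unify Int ~ a  [subst: {-} | 2 pending]
  bind a := Int
step 2: unify e ~ (List d -> Int)  [subst: {a:=Int} | 1 pending]
  bind e := (List d -> Int)
step 3: unify (b -> (Bool -> Bool)) ~ ((d -> d) -> d)  [subst: {a:=Int, e:=(List d -> Int)} | 0 pending]
  -> decompose arrow: push b~(d -> d), (Bool -> Bool)~d
step 4: unify b ~ (d -> d)  [subst: {a:=Int, e:=(List d -> Int)} | 1 pending]
  bind b := (d -> d)
step 5: unify (Bool -> Bool) ~ d  [subst: {a:=Int, e:=(List d -> Int), b:=(d -> d)} | 0 pending]
  bind d := (Bool -> Bool)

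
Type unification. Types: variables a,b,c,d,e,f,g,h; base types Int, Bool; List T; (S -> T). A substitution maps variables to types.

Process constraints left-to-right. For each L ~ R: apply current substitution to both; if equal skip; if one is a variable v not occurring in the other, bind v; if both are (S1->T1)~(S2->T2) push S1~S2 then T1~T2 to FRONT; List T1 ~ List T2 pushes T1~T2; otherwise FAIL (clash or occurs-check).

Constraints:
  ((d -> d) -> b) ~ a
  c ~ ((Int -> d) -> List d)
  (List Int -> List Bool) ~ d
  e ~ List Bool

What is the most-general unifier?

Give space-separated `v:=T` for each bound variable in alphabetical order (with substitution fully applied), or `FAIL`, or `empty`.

step 1: unify ((d -> d) -> b) ~ a  [subst: {-} | 3 pending]
  bind a := ((d -> d) -> b)
step 2: unify c ~ ((Int -> d) -> List d)  [subst: {a:=((d -> d) -> b)} | 2 pending]
  bind c := ((Int -> d) -> List d)
step 3: unify (List Int -> List Bool) ~ d  [subst: {a:=((d -> d) -> b), c:=((Int -> d) -> List d)} | 1 pending]
  bind d := (List Int -> List Bool)
step 4: unify e ~ List Bool  [subst: {a:=((d -> d) -> b), c:=((Int -> d) -> List d), d:=(List Int -> List Bool)} | 0 pending]
  bind e := List Bool

Answer: a:=(((List Int -> List Bool) -> (List Int -> List Bool)) -> b) c:=((Int -> (List Int -> List Bool)) -> List (List Int -> List Bool)) d:=(List Int -> List Bool) e:=List Bool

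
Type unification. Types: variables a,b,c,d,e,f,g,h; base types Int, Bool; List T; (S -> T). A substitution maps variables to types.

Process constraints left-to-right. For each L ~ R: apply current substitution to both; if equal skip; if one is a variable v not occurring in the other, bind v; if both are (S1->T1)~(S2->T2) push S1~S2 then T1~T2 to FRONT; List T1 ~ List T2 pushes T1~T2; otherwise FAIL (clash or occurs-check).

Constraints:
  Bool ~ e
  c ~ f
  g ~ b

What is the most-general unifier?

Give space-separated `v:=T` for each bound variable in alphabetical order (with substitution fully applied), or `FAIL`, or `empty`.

step 1: unify Bool ~ e  [subst: {-} | 2 pending]
  bind e := Bool
step 2: unify c ~ f  [subst: {e:=Bool} | 1 pending]
  bind c := f
step 3: unify g ~ b  [subst: {e:=Bool, c:=f} | 0 pending]
  bind g := b

Answer: c:=f e:=Bool g:=b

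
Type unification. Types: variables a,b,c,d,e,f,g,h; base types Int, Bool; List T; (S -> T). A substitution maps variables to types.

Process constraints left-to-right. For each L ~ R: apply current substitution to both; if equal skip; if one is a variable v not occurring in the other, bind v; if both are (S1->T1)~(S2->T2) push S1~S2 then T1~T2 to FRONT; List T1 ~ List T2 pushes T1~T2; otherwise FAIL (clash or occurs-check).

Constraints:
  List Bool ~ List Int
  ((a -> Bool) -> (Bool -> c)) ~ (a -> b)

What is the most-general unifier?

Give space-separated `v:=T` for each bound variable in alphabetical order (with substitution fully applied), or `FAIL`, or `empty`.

step 1: unify List Bool ~ List Int  [subst: {-} | 1 pending]
  -> decompose List: push Bool~Int
step 2: unify Bool ~ Int  [subst: {-} | 1 pending]
  clash: Bool vs Int

Answer: FAIL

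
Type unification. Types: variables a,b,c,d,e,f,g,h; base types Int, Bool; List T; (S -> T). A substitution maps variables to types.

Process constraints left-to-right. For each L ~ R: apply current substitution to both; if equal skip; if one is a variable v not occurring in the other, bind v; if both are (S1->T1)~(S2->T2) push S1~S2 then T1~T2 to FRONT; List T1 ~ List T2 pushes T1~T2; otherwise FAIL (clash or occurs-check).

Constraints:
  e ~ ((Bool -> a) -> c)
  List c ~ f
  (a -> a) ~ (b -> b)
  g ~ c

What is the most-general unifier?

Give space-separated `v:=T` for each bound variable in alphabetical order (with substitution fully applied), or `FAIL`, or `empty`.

step 1: unify e ~ ((Bool -> a) -> c)  [subst: {-} | 3 pending]
  bind e := ((Bool -> a) -> c)
step 2: unify List c ~ f  [subst: {e:=((Bool -> a) -> c)} | 2 pending]
  bind f := List c
step 3: unify (a -> a) ~ (b -> b)  [subst: {e:=((Bool -> a) -> c), f:=List c} | 1 pending]
  -> decompose arrow: push a~b, a~b
step 4: unify a ~ b  [subst: {e:=((Bool -> a) -> c), f:=List c} | 2 pending]
  bind a := b
step 5: unify b ~ b  [subst: {e:=((Bool -> a) -> c), f:=List c, a:=b} | 1 pending]
  -> identical, skip
step 6: unify g ~ c  [subst: {e:=((Bool -> a) -> c), f:=List c, a:=b} | 0 pending]
  bind g := c

Answer: a:=b e:=((Bool -> b) -> c) f:=List c g:=c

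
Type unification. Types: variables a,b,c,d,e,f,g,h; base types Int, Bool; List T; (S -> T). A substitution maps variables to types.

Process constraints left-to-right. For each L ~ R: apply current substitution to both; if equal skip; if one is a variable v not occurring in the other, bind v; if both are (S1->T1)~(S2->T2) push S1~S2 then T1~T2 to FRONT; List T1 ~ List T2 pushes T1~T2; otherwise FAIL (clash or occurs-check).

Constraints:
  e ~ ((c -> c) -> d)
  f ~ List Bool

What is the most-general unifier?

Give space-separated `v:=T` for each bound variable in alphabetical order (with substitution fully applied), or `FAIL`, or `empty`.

step 1: unify e ~ ((c -> c) -> d)  [subst: {-} | 1 pending]
  bind e := ((c -> c) -> d)
step 2: unify f ~ List Bool  [subst: {e:=((c -> c) -> d)} | 0 pending]
  bind f := List Bool

Answer: e:=((c -> c) -> d) f:=List Bool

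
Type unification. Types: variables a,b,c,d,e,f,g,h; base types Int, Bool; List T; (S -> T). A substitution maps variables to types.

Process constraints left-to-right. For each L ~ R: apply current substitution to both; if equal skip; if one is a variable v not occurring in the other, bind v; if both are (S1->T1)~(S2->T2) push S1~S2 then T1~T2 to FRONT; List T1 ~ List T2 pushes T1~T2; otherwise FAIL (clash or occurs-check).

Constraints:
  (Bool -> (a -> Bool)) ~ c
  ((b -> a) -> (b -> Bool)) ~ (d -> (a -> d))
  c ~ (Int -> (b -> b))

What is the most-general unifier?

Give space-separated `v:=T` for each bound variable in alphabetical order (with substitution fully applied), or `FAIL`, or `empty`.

Answer: FAIL

Derivation:
step 1: unify (Bool -> (a -> Bool)) ~ c  [subst: {-} | 2 pending]
  bind c := (Bool -> (a -> Bool))
step 2: unify ((b -> a) -> (b -> Bool)) ~ (d -> (a -> d))  [subst: {c:=(Bool -> (a -> Bool))} | 1 pending]
  -> decompose arrow: push (b -> a)~d, (b -> Bool)~(a -> d)
step 3: unify (b -> a) ~ d  [subst: {c:=(Bool -> (a -> Bool))} | 2 pending]
  bind d := (b -> a)
step 4: unify (b -> Bool) ~ (a -> (b -> a))  [subst: {c:=(Bool -> (a -> Bool)), d:=(b -> a)} | 1 pending]
  -> decompose arrow: push b~a, Bool~(b -> a)
step 5: unify b ~ a  [subst: {c:=(Bool -> (a -> Bool)), d:=(b -> a)} | 2 pending]
  bind b := a
step 6: unify Bool ~ (a -> a)  [subst: {c:=(Bool -> (a -> Bool)), d:=(b -> a), b:=a} | 1 pending]
  clash: Bool vs (a -> a)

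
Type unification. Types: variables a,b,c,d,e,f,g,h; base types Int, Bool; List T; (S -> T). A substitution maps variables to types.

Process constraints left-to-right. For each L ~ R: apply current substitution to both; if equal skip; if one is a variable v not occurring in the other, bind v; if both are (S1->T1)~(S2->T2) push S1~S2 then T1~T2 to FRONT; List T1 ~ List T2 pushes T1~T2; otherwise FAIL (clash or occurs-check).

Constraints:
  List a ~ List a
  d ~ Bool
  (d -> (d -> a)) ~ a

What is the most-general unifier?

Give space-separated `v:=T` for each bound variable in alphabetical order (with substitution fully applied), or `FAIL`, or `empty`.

Answer: FAIL

Derivation:
step 1: unify List a ~ List a  [subst: {-} | 2 pending]
  -> identical, skip
step 2: unify d ~ Bool  [subst: {-} | 1 pending]
  bind d := Bool
step 3: unify (Bool -> (Bool -> a)) ~ a  [subst: {d:=Bool} | 0 pending]
  occurs-check fail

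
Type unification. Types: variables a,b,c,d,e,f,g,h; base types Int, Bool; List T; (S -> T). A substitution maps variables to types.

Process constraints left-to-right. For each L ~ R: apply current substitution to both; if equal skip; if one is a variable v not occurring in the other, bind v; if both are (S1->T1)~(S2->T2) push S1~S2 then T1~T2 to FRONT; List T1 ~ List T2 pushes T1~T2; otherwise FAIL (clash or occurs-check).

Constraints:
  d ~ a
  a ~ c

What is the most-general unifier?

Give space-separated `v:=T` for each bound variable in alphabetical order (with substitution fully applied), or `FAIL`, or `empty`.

Answer: a:=c d:=c

Derivation:
step 1: unify d ~ a  [subst: {-} | 1 pending]
  bind d := a
step 2: unify a ~ c  [subst: {d:=a} | 0 pending]
  bind a := c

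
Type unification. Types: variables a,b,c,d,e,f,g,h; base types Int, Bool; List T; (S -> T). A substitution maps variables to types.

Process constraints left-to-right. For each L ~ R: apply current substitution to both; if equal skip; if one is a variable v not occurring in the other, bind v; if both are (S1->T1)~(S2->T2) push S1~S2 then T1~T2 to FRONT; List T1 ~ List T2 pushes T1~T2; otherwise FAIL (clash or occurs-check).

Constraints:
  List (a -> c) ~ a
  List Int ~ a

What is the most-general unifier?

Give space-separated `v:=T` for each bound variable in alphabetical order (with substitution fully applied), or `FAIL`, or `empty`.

Answer: FAIL

Derivation:
step 1: unify List (a -> c) ~ a  [subst: {-} | 1 pending]
  occurs-check fail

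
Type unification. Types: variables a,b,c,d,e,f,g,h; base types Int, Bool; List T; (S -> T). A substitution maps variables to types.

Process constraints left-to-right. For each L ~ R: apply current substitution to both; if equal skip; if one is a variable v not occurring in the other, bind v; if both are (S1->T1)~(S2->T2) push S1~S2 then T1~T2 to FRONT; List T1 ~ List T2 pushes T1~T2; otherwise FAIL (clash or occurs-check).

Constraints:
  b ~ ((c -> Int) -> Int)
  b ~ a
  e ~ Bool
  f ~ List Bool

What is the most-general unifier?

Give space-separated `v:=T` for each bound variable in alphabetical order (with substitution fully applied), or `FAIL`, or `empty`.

Answer: a:=((c -> Int) -> Int) b:=((c -> Int) -> Int) e:=Bool f:=List Bool

Derivation:
step 1: unify b ~ ((c -> Int) -> Int)  [subst: {-} | 3 pending]
  bind b := ((c -> Int) -> Int)
step 2: unify ((c -> Int) -> Int) ~ a  [subst: {b:=((c -> Int) -> Int)} | 2 pending]
  bind a := ((c -> Int) -> Int)
step 3: unify e ~ Bool  [subst: {b:=((c -> Int) -> Int), a:=((c -> Int) -> Int)} | 1 pending]
  bind e := Bool
step 4: unify f ~ List Bool  [subst: {b:=((c -> Int) -> Int), a:=((c -> Int) -> Int), e:=Bool} | 0 pending]
  bind f := List Bool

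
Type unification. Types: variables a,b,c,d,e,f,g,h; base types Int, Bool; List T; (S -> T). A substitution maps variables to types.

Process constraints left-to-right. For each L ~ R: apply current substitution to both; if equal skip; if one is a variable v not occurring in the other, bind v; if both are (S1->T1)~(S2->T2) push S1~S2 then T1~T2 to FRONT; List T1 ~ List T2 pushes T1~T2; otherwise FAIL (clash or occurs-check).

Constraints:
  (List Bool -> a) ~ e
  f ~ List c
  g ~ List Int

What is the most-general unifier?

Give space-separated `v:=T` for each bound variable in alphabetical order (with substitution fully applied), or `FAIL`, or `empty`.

step 1: unify (List Bool -> a) ~ e  [subst: {-} | 2 pending]
  bind e := (List Bool -> a)
step 2: unify f ~ List c  [subst: {e:=(List Bool -> a)} | 1 pending]
  bind f := List c
step 3: unify g ~ List Int  [subst: {e:=(List Bool -> a), f:=List c} | 0 pending]
  bind g := List Int

Answer: e:=(List Bool -> a) f:=List c g:=List Int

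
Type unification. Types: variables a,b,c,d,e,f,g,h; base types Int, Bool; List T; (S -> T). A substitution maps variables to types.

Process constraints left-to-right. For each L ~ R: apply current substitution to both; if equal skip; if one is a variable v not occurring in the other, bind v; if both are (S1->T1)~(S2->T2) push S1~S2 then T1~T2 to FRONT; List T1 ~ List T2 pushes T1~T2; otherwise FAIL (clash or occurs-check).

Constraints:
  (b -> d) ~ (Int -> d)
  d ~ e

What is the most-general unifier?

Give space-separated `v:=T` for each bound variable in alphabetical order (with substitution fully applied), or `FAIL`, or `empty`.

step 1: unify (b -> d) ~ (Int -> d)  [subst: {-} | 1 pending]
  -> decompose arrow: push b~Int, d~d
step 2: unify b ~ Int  [subst: {-} | 2 pending]
  bind b := Int
step 3: unify d ~ d  [subst: {b:=Int} | 1 pending]
  -> identical, skip
step 4: unify d ~ e  [subst: {b:=Int} | 0 pending]
  bind d := e

Answer: b:=Int d:=e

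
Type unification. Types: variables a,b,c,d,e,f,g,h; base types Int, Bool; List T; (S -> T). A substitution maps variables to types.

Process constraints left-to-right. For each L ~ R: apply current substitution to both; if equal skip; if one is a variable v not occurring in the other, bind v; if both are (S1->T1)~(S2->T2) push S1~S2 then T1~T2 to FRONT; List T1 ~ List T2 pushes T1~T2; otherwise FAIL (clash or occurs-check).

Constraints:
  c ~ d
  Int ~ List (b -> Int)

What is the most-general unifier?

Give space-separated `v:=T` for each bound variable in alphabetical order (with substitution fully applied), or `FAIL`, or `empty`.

Answer: FAIL

Derivation:
step 1: unify c ~ d  [subst: {-} | 1 pending]
  bind c := d
step 2: unify Int ~ List (b -> Int)  [subst: {c:=d} | 0 pending]
  clash: Int vs List (b -> Int)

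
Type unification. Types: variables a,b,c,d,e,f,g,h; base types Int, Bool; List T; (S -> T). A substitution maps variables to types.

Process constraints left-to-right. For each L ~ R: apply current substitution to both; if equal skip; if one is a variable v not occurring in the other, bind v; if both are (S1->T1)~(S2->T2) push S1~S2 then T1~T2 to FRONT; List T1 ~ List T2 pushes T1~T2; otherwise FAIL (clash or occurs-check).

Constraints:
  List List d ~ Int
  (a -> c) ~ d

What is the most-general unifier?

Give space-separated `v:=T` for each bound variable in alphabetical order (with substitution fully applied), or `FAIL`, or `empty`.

step 1: unify List List d ~ Int  [subst: {-} | 1 pending]
  clash: List List d vs Int

Answer: FAIL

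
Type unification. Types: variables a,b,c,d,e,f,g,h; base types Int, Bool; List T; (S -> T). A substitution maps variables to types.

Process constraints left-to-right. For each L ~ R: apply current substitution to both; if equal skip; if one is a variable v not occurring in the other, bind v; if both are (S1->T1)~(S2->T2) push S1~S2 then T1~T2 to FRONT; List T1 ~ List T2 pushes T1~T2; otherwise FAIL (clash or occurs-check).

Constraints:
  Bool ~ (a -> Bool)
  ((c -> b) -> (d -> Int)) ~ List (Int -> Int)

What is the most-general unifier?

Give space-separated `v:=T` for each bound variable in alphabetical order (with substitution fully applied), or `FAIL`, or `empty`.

step 1: unify Bool ~ (a -> Bool)  [subst: {-} | 1 pending]
  clash: Bool vs (a -> Bool)

Answer: FAIL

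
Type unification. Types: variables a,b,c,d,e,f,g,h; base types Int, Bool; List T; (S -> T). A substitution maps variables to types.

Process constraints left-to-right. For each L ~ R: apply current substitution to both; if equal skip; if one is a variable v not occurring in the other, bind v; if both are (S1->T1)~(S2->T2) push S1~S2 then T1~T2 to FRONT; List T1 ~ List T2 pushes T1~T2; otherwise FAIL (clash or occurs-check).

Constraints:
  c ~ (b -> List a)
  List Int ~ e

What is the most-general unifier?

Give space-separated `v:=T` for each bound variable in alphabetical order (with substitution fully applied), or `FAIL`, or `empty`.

Answer: c:=(b -> List a) e:=List Int

Derivation:
step 1: unify c ~ (b -> List a)  [subst: {-} | 1 pending]
  bind c := (b -> List a)
step 2: unify List Int ~ e  [subst: {c:=(b -> List a)} | 0 pending]
  bind e := List Int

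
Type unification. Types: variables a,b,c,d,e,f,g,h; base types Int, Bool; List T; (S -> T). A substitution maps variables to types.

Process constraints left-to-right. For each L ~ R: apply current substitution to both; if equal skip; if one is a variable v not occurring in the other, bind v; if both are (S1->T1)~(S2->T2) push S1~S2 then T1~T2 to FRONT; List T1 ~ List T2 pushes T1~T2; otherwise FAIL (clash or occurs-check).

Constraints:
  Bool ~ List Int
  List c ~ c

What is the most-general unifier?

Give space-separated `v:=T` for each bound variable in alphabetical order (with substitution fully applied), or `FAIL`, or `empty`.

Answer: FAIL

Derivation:
step 1: unify Bool ~ List Int  [subst: {-} | 1 pending]
  clash: Bool vs List Int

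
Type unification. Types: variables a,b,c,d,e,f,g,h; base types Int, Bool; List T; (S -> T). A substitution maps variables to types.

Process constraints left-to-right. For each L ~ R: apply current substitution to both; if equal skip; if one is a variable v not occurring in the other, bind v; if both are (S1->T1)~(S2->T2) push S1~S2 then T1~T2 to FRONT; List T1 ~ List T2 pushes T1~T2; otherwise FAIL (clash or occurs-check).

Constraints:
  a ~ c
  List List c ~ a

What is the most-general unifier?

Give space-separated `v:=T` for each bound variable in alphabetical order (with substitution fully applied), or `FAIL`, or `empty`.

step 1: unify a ~ c  [subst: {-} | 1 pending]
  bind a := c
step 2: unify List List c ~ c  [subst: {a:=c} | 0 pending]
  occurs-check fail

Answer: FAIL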